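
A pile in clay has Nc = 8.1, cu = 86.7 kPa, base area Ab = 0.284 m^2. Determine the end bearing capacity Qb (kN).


Result: 199.44 kN

Derivation:
Using Qb = Nc * cu * Ab
Qb = 8.1 * 86.7 * 0.284
Qb = 199.44 kN


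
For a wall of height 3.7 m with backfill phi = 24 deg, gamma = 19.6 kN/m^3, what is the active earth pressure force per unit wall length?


Result: 56.58 kN/m

Derivation:
Compute active earth pressure coefficient:
Ka = tan^2(45 - phi/2) = tan^2(33.0) = 0.42173
Compute active force:
Pa = 0.5 * Ka * gamma * H^2
Pa = 0.5 * 0.42173 * 19.6 * 3.7^2
Pa = 56.58 kN/m


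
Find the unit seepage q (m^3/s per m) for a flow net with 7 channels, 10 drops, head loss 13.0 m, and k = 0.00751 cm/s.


Convert k to m/s for unit consistency with H:
k = 0.00751 cm/s = 0.00751 / 100 m/s = 7.51e-05 m/s
Using q = k * H * Nf / Nd
Nf / Nd = 7 / 10 = 0.7
q = 7.51e-05 * 13.0 * 0.7
q = 0.0006834 m^3/s per m


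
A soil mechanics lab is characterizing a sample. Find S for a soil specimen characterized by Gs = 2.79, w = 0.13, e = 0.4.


Using S = Gs * w / e
S = 2.79 * 0.13 / 0.4
S = 0.9068


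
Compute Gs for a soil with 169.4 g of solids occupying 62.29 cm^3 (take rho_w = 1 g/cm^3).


Result: 2.72

Derivation:
Using Gs = m_s / (V_s * rho_w)
Since rho_w = 1 g/cm^3:
Gs = 169.4 / 62.29
Gs = 2.72


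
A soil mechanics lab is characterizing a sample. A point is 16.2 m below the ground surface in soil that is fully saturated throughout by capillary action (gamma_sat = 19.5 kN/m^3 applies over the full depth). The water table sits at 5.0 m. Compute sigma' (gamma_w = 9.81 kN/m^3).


Total stress = gamma_sat * depth
sigma = 19.5 * 16.2 = 315.9 kPa
Pore water pressure u = gamma_w * (depth - d_wt)
u = 9.81 * (16.2 - 5.0) = 109.872 kPa
Effective stress = sigma - u
sigma' = 315.9 - 109.872 = 206.03 kPa


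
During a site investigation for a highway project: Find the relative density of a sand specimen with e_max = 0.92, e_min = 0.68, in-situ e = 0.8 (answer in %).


Using Dr = (e_max - e) / (e_max - e_min) * 100
e_max - e = 0.92 - 0.8 = 0.12
e_max - e_min = 0.92 - 0.68 = 0.24
Dr = 0.12 / 0.24 * 100
Dr = 50.0 %


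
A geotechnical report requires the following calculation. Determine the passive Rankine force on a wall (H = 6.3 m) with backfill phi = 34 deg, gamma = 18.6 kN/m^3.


Compute passive earth pressure coefficient:
Kp = tan^2(45 + phi/2) = tan^2(62.0) = 3.537132
Compute passive force:
Pp = 0.5 * Kp * gamma * H^2
Pp = 0.5 * 3.537132 * 18.6 * 6.3^2
Pp = 1305.62 kN/m


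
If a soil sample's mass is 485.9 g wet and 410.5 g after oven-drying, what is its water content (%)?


Using w = (m_wet - m_dry) / m_dry * 100
m_wet - m_dry = 485.9 - 410.5 = 75.4 g
w = 75.4 / 410.5 * 100
w = 18.37 %


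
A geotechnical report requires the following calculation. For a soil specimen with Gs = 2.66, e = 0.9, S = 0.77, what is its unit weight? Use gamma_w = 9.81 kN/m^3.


Result: 17.312 kN/m^3

Derivation:
Using gamma = gamma_w * (Gs + S*e) / (1 + e)
Numerator: Gs + S*e = 2.66 + 0.77*0.9 = 3.353
Denominator: 1 + e = 1 + 0.9 = 1.9
gamma = 9.81 * 3.353 / 1.9
gamma = 17.312 kN/m^3


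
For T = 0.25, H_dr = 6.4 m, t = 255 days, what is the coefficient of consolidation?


Using cv = T * H_dr^2 / t
H_dr^2 = 6.4^2 = 40.96
cv = 0.25 * 40.96 / 255
cv = 0.04016 m^2/day


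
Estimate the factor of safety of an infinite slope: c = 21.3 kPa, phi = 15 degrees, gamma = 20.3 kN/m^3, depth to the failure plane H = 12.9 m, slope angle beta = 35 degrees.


Using Fs = c / (gamma*H*sin(beta)*cos(beta)) + tan(phi)/tan(beta)
Cohesion contribution = 21.3 / (20.3*12.9*sin(35)*cos(35))
Cohesion contribution = 0.173116
Friction contribution = tan(15)/tan(35) = 0.382671
Fs = 0.173116 + 0.382671
Fs = 0.556


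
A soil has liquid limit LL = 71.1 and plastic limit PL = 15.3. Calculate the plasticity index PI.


Using PI = LL - PL
PI = 71.1 - 15.3
PI = 55.8


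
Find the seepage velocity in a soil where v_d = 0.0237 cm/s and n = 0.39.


Using v_s = v_d / n
v_s = 0.0237 / 0.39
v_s = 0.06077 cm/s


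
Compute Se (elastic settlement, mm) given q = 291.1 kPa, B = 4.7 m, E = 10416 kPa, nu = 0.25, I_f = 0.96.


Result: 118.217 mm

Derivation:
Using Se = q * B * (1 - nu^2) * I_f / E
1 - nu^2 = 1 - 0.25^2 = 0.9375
Se = 291.1 * 4.7 * 0.9375 * 0.96 / 10416
Se = 0.118217 m
Convert to mm: Se = 0.118217 * 1000 = 118.217 mm


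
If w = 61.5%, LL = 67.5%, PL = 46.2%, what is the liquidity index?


Result: 0.718

Derivation:
First compute the plasticity index:
PI = LL - PL = 67.5 - 46.2 = 21.3
Then compute the liquidity index:
LI = (w - PL) / PI
LI = (61.5 - 46.2) / 21.3
LI = 0.718


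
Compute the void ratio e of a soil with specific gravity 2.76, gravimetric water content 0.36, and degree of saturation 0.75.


Using the relation e = Gs * w / S
e = 2.76 * 0.36 / 0.75
e = 1.3248


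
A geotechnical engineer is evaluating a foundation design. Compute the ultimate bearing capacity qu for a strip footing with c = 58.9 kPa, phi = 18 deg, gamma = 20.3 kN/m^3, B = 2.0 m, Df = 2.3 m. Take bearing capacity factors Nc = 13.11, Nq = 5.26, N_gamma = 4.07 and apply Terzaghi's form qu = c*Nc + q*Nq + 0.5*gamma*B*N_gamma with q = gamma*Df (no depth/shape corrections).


Compute qu = c*Nc + gamma*Df*Nq + 0.5*gamma*B*N_gamma
Term 1: 58.9 * 13.11 = 772.179
Term 2: 20.3 * 2.3 * 5.26 = 245.5894
Term 3: 0.5 * 20.3 * 2.0 * 4.07 = 82.621
qu = 772.179 + 245.5894 + 82.621
qu = 1100.39 kPa


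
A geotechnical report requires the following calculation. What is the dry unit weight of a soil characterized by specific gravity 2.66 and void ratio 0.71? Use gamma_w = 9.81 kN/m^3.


Using gamma_d = Gs * gamma_w / (1 + e)
gamma_d = 2.66 * 9.81 / (1 + 0.71)
gamma_d = 2.66 * 9.81 / 1.71
gamma_d = 15.26 kN/m^3


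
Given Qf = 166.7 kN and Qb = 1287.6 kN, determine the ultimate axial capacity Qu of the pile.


Result: 1454.3 kN

Derivation:
Using Qu = Qf + Qb
Qu = 166.7 + 1287.6
Qu = 1454.3 kN


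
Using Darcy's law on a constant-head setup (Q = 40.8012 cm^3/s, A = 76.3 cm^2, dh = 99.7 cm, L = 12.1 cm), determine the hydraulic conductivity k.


Compute hydraulic gradient:
i = dh / L = 99.7 / 12.1 = 8.23967
Then apply Darcy's law:
k = Q / (A * i)
k = 40.8012 / (76.3 * 8.23967)
k = 40.8012 / 628.687
k = 0.064899 cm/s


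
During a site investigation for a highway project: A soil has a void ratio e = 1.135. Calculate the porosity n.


Using the relation n = e / (1 + e)
n = 1.135 / (1 + 1.135)
n = 1.135 / 2.135
n = 0.5316


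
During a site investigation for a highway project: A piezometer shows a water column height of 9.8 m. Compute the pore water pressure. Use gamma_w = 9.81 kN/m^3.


Using u = gamma_w * h_w
u = 9.81 * 9.8
u = 96.14 kPa


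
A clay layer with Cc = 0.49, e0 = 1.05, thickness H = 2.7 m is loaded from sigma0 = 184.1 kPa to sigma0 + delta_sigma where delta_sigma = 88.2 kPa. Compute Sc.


Result: 0.1097 m

Derivation:
Using Sc = Cc * H / (1 + e0) * log10((sigma0 + delta_sigma) / sigma0)
Stress ratio = (184.1 + 88.2) / 184.1 = 1.47909
log10(1.47909) = 0.169994
Cc * H / (1 + e0) = 0.49 * 2.7 / (1 + 1.05) = 0.645366
Sc = 0.645366 * 0.169994
Sc = 0.1097 m


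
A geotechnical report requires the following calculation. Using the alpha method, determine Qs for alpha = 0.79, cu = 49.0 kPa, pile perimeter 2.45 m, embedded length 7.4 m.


Using Qs = alpha * cu * perimeter * L
Qs = 0.79 * 49.0 * 2.45 * 7.4
Qs = 701.81 kN


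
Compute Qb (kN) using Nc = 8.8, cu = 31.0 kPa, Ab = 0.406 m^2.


Using Qb = Nc * cu * Ab
Qb = 8.8 * 31.0 * 0.406
Qb = 110.76 kN


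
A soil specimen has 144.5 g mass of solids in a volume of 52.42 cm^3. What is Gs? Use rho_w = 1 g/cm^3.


Result: 2.757

Derivation:
Using Gs = m_s / (V_s * rho_w)
Since rho_w = 1 g/cm^3:
Gs = 144.5 / 52.42
Gs = 2.757


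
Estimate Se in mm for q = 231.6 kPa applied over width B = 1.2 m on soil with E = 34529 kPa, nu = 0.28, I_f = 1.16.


Result: 8.605 mm

Derivation:
Using Se = q * B * (1 - nu^2) * I_f / E
1 - nu^2 = 1 - 0.28^2 = 0.9216
Se = 231.6 * 1.2 * 0.9216 * 1.16 / 34529
Se = 0.008605 m
Convert to mm: Se = 0.008605 * 1000 = 8.605 mm


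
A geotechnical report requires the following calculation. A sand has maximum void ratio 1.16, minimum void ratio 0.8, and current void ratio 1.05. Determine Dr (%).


Result: 30.56 %

Derivation:
Using Dr = (e_max - e) / (e_max - e_min) * 100
e_max - e = 1.16 - 1.05 = 0.11
e_max - e_min = 1.16 - 0.8 = 0.36
Dr = 0.11 / 0.36 * 100
Dr = 30.56 %


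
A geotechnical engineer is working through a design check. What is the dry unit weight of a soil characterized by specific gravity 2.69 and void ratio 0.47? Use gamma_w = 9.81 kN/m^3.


Result: 17.952 kN/m^3

Derivation:
Using gamma_d = Gs * gamma_w / (1 + e)
gamma_d = 2.69 * 9.81 / (1 + 0.47)
gamma_d = 2.69 * 9.81 / 1.47
gamma_d = 17.952 kN/m^3


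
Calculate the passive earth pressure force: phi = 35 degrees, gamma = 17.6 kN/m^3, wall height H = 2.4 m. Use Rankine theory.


Result: 187.05 kN/m

Derivation:
Compute passive earth pressure coefficient:
Kp = tan^2(45 + phi/2) = tan^2(62.5) = 3.690172
Compute passive force:
Pp = 0.5 * Kp * gamma * H^2
Pp = 0.5 * 3.690172 * 17.6 * 2.4^2
Pp = 187.05 kN/m


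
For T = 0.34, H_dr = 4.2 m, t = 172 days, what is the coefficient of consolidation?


Using cv = T * H_dr^2 / t
H_dr^2 = 4.2^2 = 17.64
cv = 0.34 * 17.64 / 172
cv = 0.03487 m^2/day


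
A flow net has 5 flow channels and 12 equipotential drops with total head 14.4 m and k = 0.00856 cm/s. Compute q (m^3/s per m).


Convert k to m/s for unit consistency with H:
k = 0.00856 cm/s = 0.00856 / 100 m/s = 8.56e-05 m/s
Using q = k * H * Nf / Nd
Nf / Nd = 5 / 12 = 0.4167
q = 8.56e-05 * 14.4 * 0.4167
q = 0.0005136 m^3/s per m


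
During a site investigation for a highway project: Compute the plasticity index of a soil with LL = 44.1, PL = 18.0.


Result: 26.1

Derivation:
Using PI = LL - PL
PI = 44.1 - 18.0
PI = 26.1


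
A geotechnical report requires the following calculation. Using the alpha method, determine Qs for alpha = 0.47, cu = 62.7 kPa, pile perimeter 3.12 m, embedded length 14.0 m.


Using Qs = alpha * cu * perimeter * L
Qs = 0.47 * 62.7 * 3.12 * 14.0
Qs = 1287.21 kN


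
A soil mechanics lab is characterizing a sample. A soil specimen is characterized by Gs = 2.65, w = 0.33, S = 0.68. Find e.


Using the relation e = Gs * w / S
e = 2.65 * 0.33 / 0.68
e = 1.286


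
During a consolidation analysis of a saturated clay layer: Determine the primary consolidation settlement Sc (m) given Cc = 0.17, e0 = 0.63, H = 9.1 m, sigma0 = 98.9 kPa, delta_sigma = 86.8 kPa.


Result: 0.2597 m

Derivation:
Using Sc = Cc * H / (1 + e0) * log10((sigma0 + delta_sigma) / sigma0)
Stress ratio = (98.9 + 86.8) / 98.9 = 1.87765
log10(1.87765) = 0.273616
Cc * H / (1 + e0) = 0.17 * 9.1 / (1 + 0.63) = 0.94908
Sc = 0.94908 * 0.273616
Sc = 0.2597 m


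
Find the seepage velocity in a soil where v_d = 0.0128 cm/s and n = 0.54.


Using v_s = v_d / n
v_s = 0.0128 / 0.54
v_s = 0.0237 cm/s


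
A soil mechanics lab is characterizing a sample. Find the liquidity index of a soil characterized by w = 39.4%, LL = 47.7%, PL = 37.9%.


First compute the plasticity index:
PI = LL - PL = 47.7 - 37.9 = 9.8
Then compute the liquidity index:
LI = (w - PL) / PI
LI = (39.4 - 37.9) / 9.8
LI = 0.153


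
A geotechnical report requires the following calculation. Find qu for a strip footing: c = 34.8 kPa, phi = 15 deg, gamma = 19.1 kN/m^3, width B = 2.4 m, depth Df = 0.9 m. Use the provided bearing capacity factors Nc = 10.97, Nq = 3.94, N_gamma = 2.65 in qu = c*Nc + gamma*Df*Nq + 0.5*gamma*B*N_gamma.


Result: 510.22 kPa

Derivation:
Compute qu = c*Nc + gamma*Df*Nq + 0.5*gamma*B*N_gamma
Term 1: 34.8 * 10.97 = 381.756
Term 2: 19.1 * 0.9 * 3.94 = 67.7286
Term 3: 0.5 * 19.1 * 2.4 * 2.65 = 60.738
qu = 381.756 + 67.7286 + 60.738
qu = 510.22 kPa


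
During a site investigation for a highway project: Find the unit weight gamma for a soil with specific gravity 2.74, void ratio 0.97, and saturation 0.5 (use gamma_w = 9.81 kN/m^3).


Using gamma = gamma_w * (Gs + S*e) / (1 + e)
Numerator: Gs + S*e = 2.74 + 0.5*0.97 = 3.225
Denominator: 1 + e = 1 + 0.97 = 1.97
gamma = 9.81 * 3.225 / 1.97
gamma = 16.06 kN/m^3


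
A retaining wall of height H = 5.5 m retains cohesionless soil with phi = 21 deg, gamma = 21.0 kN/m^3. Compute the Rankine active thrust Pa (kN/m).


Result: 150.03 kN/m

Derivation:
Compute active earth pressure coefficient:
Ka = tan^2(45 - phi/2) = tan^2(34.5) = 0.472355
Compute active force:
Pa = 0.5 * Ka * gamma * H^2
Pa = 0.5 * 0.472355 * 21.0 * 5.5^2
Pa = 150.03 kN/m


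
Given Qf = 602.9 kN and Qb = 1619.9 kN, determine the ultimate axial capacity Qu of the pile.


Result: 2222.8 kN

Derivation:
Using Qu = Qf + Qb
Qu = 602.9 + 1619.9
Qu = 2222.8 kN


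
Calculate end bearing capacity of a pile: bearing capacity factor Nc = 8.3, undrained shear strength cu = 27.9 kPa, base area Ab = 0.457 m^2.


Using Qb = Nc * cu * Ab
Qb = 8.3 * 27.9 * 0.457
Qb = 105.83 kN


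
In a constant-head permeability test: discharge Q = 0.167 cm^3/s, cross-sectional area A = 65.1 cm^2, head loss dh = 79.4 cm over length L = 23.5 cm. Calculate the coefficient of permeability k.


Compute hydraulic gradient:
i = dh / L = 79.4 / 23.5 = 3.37872
Then apply Darcy's law:
k = Q / (A * i)
k = 0.167 / (65.1 * 3.37872)
k = 0.167 / 219.955
k = 0.000759 cm/s


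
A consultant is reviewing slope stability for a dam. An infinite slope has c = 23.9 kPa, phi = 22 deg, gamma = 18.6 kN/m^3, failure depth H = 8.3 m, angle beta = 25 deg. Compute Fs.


Using Fs = c / (gamma*H*sin(beta)*cos(beta)) + tan(phi)/tan(beta)
Cohesion contribution = 23.9 / (18.6*8.3*sin(25)*cos(25))
Cohesion contribution = 0.404188
Friction contribution = tan(22)/tan(25) = 0.866437
Fs = 0.404188 + 0.866437
Fs = 1.271


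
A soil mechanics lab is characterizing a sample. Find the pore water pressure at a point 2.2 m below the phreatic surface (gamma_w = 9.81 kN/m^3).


Result: 21.58 kPa

Derivation:
Using u = gamma_w * h_w
u = 9.81 * 2.2
u = 21.58 kPa


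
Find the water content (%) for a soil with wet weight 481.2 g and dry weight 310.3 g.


Using w = (m_wet - m_dry) / m_dry * 100
m_wet - m_dry = 481.2 - 310.3 = 170.9 g
w = 170.9 / 310.3 * 100
w = 55.08 %


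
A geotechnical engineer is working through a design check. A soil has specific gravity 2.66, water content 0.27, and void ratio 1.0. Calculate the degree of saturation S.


Using S = Gs * w / e
S = 2.66 * 0.27 / 1.0
S = 0.7182


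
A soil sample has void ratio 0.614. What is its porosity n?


Using the relation n = e / (1 + e)
n = 0.614 / (1 + 0.614)
n = 0.614 / 1.614
n = 0.3804


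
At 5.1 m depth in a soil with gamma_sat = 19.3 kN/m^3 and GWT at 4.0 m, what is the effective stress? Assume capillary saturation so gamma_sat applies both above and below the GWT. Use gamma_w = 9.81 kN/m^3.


Total stress = gamma_sat * depth
sigma = 19.3 * 5.1 = 98.43 kPa
Pore water pressure u = gamma_w * (depth - d_wt)
u = 9.81 * (5.1 - 4.0) = 10.791 kPa
Effective stress = sigma - u
sigma' = 98.43 - 10.791 = 87.64 kPa


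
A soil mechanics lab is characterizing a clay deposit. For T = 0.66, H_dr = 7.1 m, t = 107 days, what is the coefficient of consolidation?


Result: 0.31094 m^2/day

Derivation:
Using cv = T * H_dr^2 / t
H_dr^2 = 7.1^2 = 50.41
cv = 0.66 * 50.41 / 107
cv = 0.31094 m^2/day


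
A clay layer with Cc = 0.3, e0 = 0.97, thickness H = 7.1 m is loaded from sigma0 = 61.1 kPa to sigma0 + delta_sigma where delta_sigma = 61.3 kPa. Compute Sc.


Using Sc = Cc * H / (1 + e0) * log10((sigma0 + delta_sigma) / sigma0)
Stress ratio = (61.1 + 61.3) / 61.1 = 2.00327
log10(2.00327) = 0.30174
Cc * H / (1 + e0) = 0.3 * 7.1 / (1 + 0.97) = 1.08122
Sc = 1.08122 * 0.30174
Sc = 0.3262 m


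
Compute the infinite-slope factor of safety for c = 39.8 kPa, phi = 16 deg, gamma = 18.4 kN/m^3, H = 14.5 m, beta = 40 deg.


Result: 0.645

Derivation:
Using Fs = c / (gamma*H*sin(beta)*cos(beta)) + tan(phi)/tan(beta)
Cohesion contribution = 39.8 / (18.4*14.5*sin(40)*cos(40))
Cohesion contribution = 0.302953
Friction contribution = tan(16)/tan(40) = 0.34173
Fs = 0.302953 + 0.34173
Fs = 0.645


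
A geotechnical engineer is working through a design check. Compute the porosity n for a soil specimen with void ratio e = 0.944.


Using the relation n = e / (1 + e)
n = 0.944 / (1 + 0.944)
n = 0.944 / 1.944
n = 0.4856


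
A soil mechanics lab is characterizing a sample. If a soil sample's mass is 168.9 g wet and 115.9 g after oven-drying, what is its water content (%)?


Using w = (m_wet - m_dry) / m_dry * 100
m_wet - m_dry = 168.9 - 115.9 = 53.0 g
w = 53.0 / 115.9 * 100
w = 45.73 %


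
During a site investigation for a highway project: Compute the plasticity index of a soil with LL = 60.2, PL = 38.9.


Result: 21.3

Derivation:
Using PI = LL - PL
PI = 60.2 - 38.9
PI = 21.3


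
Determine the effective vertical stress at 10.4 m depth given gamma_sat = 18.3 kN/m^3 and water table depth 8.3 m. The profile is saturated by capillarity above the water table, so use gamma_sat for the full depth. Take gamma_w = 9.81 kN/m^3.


Total stress = gamma_sat * depth
sigma = 18.3 * 10.4 = 190.32 kPa
Pore water pressure u = gamma_w * (depth - d_wt)
u = 9.81 * (10.4 - 8.3) = 20.601 kPa
Effective stress = sigma - u
sigma' = 190.32 - 20.601 = 169.72 kPa


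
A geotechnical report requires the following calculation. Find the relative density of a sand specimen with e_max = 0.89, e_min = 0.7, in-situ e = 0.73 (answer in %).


Result: 84.21 %

Derivation:
Using Dr = (e_max - e) / (e_max - e_min) * 100
e_max - e = 0.89 - 0.73 = 0.16
e_max - e_min = 0.89 - 0.7 = 0.19
Dr = 0.16 / 0.19 * 100
Dr = 84.21 %


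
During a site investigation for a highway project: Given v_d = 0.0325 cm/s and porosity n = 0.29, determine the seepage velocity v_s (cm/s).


Using v_s = v_d / n
v_s = 0.0325 / 0.29
v_s = 0.11207 cm/s


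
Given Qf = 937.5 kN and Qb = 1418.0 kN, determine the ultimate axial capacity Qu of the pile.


Result: 2355.5 kN

Derivation:
Using Qu = Qf + Qb
Qu = 937.5 + 1418.0
Qu = 2355.5 kN


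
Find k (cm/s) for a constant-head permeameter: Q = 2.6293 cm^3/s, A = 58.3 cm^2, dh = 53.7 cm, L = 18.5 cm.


Compute hydraulic gradient:
i = dh / L = 53.7 / 18.5 = 2.9027
Then apply Darcy's law:
k = Q / (A * i)
k = 2.6293 / (58.3 * 2.9027)
k = 2.6293 / 169.228
k = 0.015537 cm/s


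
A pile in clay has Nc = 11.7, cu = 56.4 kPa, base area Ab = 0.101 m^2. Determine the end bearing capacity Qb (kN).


Using Qb = Nc * cu * Ab
Qb = 11.7 * 56.4 * 0.101
Qb = 66.65 kN


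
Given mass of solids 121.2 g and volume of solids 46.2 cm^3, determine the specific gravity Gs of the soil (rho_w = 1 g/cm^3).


Using Gs = m_s / (V_s * rho_w)
Since rho_w = 1 g/cm^3:
Gs = 121.2 / 46.2
Gs = 2.623


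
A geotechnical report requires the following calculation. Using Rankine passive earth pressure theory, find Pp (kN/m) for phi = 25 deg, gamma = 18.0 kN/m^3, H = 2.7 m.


Result: 161.66 kN/m

Derivation:
Compute passive earth pressure coefficient:
Kp = tan^2(45 + phi/2) = tan^2(57.5) = 2.463913
Compute passive force:
Pp = 0.5 * Kp * gamma * H^2
Pp = 0.5 * 2.463913 * 18.0 * 2.7^2
Pp = 161.66 kN/m


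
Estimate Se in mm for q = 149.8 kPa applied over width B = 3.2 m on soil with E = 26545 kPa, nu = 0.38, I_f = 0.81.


Using Se = q * B * (1 - nu^2) * I_f / E
1 - nu^2 = 1 - 0.38^2 = 0.8556
Se = 149.8 * 3.2 * 0.8556 * 0.81 / 26545
Se = 0.012515 m
Convert to mm: Se = 0.012515 * 1000 = 12.515 mm


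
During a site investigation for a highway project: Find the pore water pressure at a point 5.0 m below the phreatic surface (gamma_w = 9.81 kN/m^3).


Using u = gamma_w * h_w
u = 9.81 * 5.0
u = 49.05 kPa


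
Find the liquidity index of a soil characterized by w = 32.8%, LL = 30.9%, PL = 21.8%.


Result: 1.209

Derivation:
First compute the plasticity index:
PI = LL - PL = 30.9 - 21.8 = 9.1
Then compute the liquidity index:
LI = (w - PL) / PI
LI = (32.8 - 21.8) / 9.1
LI = 1.209


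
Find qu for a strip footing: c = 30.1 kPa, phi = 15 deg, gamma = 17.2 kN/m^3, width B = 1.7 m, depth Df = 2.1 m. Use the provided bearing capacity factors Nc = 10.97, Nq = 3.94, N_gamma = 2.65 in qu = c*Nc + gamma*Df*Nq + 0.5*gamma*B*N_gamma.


Compute qu = c*Nc + gamma*Df*Nq + 0.5*gamma*B*N_gamma
Term 1: 30.1 * 10.97 = 330.197
Term 2: 17.2 * 2.1 * 3.94 = 142.3128
Term 3: 0.5 * 17.2 * 1.7 * 2.65 = 38.743
qu = 330.197 + 142.3128 + 38.743
qu = 511.25 kPa


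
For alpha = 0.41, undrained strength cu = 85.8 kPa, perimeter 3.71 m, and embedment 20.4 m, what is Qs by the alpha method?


Using Qs = alpha * cu * perimeter * L
Qs = 0.41 * 85.8 * 3.71 * 20.4
Qs = 2662.41 kN


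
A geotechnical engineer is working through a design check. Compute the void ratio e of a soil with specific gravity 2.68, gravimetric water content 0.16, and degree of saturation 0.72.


Using the relation e = Gs * w / S
e = 2.68 * 0.16 / 0.72
e = 0.5956


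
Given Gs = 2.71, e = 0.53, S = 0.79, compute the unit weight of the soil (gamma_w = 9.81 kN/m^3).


Result: 20.06 kN/m^3

Derivation:
Using gamma = gamma_w * (Gs + S*e) / (1 + e)
Numerator: Gs + S*e = 2.71 + 0.79*0.53 = 3.1287
Denominator: 1 + e = 1 + 0.53 = 1.53
gamma = 9.81 * 3.1287 / 1.53
gamma = 20.06 kN/m^3


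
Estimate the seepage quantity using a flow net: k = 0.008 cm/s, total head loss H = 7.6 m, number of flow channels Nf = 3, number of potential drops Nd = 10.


Result: 0.0001824 m^3/s per m

Derivation:
Convert k to m/s for unit consistency with H:
k = 0.008 cm/s = 0.008 / 100 m/s = 8e-05 m/s
Using q = k * H * Nf / Nd
Nf / Nd = 3 / 10 = 0.3
q = 8e-05 * 7.6 * 0.3
q = 0.0001824 m^3/s per m


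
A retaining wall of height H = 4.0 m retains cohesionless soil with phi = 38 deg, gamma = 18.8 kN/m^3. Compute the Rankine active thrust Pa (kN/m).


Result: 35.78 kN/m

Derivation:
Compute active earth pressure coefficient:
Ka = tan^2(45 - phi/2) = tan^2(26.0) = 0.237883
Compute active force:
Pa = 0.5 * Ka * gamma * H^2
Pa = 0.5 * 0.237883 * 18.8 * 4.0^2
Pa = 35.78 kN/m


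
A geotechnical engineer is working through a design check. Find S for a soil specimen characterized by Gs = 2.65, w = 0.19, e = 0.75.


Result: 0.6713

Derivation:
Using S = Gs * w / e
S = 2.65 * 0.19 / 0.75
S = 0.6713


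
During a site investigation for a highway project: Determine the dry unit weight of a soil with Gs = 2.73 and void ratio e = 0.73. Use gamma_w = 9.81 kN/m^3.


Using gamma_d = Gs * gamma_w / (1 + e)
gamma_d = 2.73 * 9.81 / (1 + 0.73)
gamma_d = 2.73 * 9.81 / 1.73
gamma_d = 15.481 kN/m^3


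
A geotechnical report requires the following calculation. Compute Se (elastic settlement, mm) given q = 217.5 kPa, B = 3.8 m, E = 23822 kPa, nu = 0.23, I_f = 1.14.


Result: 37.46 mm

Derivation:
Using Se = q * B * (1 - nu^2) * I_f / E
1 - nu^2 = 1 - 0.23^2 = 0.9471
Se = 217.5 * 3.8 * 0.9471 * 1.14 / 23822
Se = 0.037460 m
Convert to mm: Se = 0.037460 * 1000 = 37.46 mm


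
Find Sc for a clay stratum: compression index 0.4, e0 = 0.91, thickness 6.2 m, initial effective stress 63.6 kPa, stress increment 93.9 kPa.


Result: 0.5114 m

Derivation:
Using Sc = Cc * H / (1 + e0) * log10((sigma0 + delta_sigma) / sigma0)
Stress ratio = (63.6 + 93.9) / 63.6 = 2.47642
log10(2.47642) = 0.393823
Cc * H / (1 + e0) = 0.4 * 6.2 / (1 + 0.91) = 1.29843
Sc = 1.29843 * 0.393823
Sc = 0.5114 m


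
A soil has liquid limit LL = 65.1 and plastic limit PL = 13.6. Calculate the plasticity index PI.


Using PI = LL - PL
PI = 65.1 - 13.6
PI = 51.5


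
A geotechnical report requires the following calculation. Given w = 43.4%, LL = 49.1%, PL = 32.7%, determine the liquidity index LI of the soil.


First compute the plasticity index:
PI = LL - PL = 49.1 - 32.7 = 16.4
Then compute the liquidity index:
LI = (w - PL) / PI
LI = (43.4 - 32.7) / 16.4
LI = 0.652


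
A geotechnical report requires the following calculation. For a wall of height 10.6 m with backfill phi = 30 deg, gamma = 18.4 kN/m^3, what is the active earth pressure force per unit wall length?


Compute active earth pressure coefficient:
Ka = tan^2(45 - phi/2) = tan^2(30.0) = 0.333333
Compute active force:
Pa = 0.5 * Ka * gamma * H^2
Pa = 0.5 * 0.333333 * 18.4 * 10.6^2
Pa = 344.57 kN/m


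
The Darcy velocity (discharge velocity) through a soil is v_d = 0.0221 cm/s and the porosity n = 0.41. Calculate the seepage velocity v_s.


Using v_s = v_d / n
v_s = 0.0221 / 0.41
v_s = 0.0539 cm/s


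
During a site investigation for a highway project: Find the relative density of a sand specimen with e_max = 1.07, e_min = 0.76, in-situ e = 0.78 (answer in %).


Using Dr = (e_max - e) / (e_max - e_min) * 100
e_max - e = 1.07 - 0.78 = 0.29
e_max - e_min = 1.07 - 0.76 = 0.31
Dr = 0.29 / 0.31 * 100
Dr = 93.55 %


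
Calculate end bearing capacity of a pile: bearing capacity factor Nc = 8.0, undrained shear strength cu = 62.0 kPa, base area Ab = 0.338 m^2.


Using Qb = Nc * cu * Ab
Qb = 8.0 * 62.0 * 0.338
Qb = 167.65 kN


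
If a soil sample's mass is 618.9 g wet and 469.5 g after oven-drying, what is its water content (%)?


Result: 31.82 %

Derivation:
Using w = (m_wet - m_dry) / m_dry * 100
m_wet - m_dry = 618.9 - 469.5 = 149.4 g
w = 149.4 / 469.5 * 100
w = 31.82 %


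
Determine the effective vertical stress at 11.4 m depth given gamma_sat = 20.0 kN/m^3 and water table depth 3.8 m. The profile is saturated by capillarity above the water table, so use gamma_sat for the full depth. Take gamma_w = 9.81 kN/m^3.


Total stress = gamma_sat * depth
sigma = 20.0 * 11.4 = 228.0 kPa
Pore water pressure u = gamma_w * (depth - d_wt)
u = 9.81 * (11.4 - 3.8) = 74.556 kPa
Effective stress = sigma - u
sigma' = 228.0 - 74.556 = 153.44 kPa


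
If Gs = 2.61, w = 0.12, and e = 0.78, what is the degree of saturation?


Result: 0.4015

Derivation:
Using S = Gs * w / e
S = 2.61 * 0.12 / 0.78
S = 0.4015


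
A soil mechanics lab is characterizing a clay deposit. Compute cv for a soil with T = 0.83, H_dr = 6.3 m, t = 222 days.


Result: 0.14839 m^2/day

Derivation:
Using cv = T * H_dr^2 / t
H_dr^2 = 6.3^2 = 39.69
cv = 0.83 * 39.69 / 222
cv = 0.14839 m^2/day


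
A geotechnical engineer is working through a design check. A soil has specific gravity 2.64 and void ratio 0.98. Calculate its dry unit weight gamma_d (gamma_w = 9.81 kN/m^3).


Using gamma_d = Gs * gamma_w / (1 + e)
gamma_d = 2.64 * 9.81 / (1 + 0.98)
gamma_d = 2.64 * 9.81 / 1.98
gamma_d = 13.08 kN/m^3


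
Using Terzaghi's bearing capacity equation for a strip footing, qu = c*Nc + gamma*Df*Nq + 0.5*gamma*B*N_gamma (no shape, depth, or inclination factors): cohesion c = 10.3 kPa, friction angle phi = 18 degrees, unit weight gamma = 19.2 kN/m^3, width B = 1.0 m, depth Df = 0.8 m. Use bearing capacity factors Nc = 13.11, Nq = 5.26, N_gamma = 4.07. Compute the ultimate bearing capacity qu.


Result: 254.9 kPa

Derivation:
Compute qu = c*Nc + gamma*Df*Nq + 0.5*gamma*B*N_gamma
Term 1: 10.3 * 13.11 = 135.033
Term 2: 19.2 * 0.8 * 5.26 = 80.7936
Term 3: 0.5 * 19.2 * 1.0 * 4.07 = 39.072
qu = 135.033 + 80.7936 + 39.072
qu = 254.9 kPa


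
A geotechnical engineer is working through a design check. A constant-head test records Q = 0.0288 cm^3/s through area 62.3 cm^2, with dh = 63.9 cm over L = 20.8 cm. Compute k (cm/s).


Result: 0.00015 cm/s

Derivation:
Compute hydraulic gradient:
i = dh / L = 63.9 / 20.8 = 3.07212
Then apply Darcy's law:
k = Q / (A * i)
k = 0.0288 / (62.3 * 3.07212)
k = 0.0288 / 191.393
k = 0.00015 cm/s


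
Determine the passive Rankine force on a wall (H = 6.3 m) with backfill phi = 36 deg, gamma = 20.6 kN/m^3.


Compute passive earth pressure coefficient:
Kp = tan^2(45 + phi/2) = tan^2(63.0) = 3.85184
Compute passive force:
Pp = 0.5 * Kp * gamma * H^2
Pp = 0.5 * 3.85184 * 20.6 * 6.3^2
Pp = 1574.66 kN/m


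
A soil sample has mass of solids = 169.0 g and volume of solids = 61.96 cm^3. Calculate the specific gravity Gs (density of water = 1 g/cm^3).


Using Gs = m_s / (V_s * rho_w)
Since rho_w = 1 g/cm^3:
Gs = 169.0 / 61.96
Gs = 2.728


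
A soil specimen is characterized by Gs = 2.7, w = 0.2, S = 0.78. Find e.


Result: 0.6923

Derivation:
Using the relation e = Gs * w / S
e = 2.7 * 0.2 / 0.78
e = 0.6923


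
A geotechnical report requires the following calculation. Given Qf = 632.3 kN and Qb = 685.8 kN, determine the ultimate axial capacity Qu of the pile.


Using Qu = Qf + Qb
Qu = 632.3 + 685.8
Qu = 1318.1 kN


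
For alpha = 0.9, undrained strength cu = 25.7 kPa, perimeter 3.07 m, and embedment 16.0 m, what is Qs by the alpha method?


Using Qs = alpha * cu * perimeter * L
Qs = 0.9 * 25.7 * 3.07 * 16.0
Qs = 1136.15 kN


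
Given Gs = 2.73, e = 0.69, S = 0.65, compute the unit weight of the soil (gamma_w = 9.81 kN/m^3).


Using gamma = gamma_w * (Gs + S*e) / (1 + e)
Numerator: Gs + S*e = 2.73 + 0.65*0.69 = 3.1785
Denominator: 1 + e = 1 + 0.69 = 1.69
gamma = 9.81 * 3.1785 / 1.69
gamma = 18.45 kN/m^3


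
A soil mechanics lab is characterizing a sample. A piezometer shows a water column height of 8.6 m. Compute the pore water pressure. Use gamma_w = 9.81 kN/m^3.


Using u = gamma_w * h_w
u = 9.81 * 8.6
u = 84.37 kPa


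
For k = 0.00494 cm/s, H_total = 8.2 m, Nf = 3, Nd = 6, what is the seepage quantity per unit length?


Convert k to m/s for unit consistency with H:
k = 0.00494 cm/s = 0.00494 / 100 m/s = 4.94e-05 m/s
Using q = k * H * Nf / Nd
Nf / Nd = 3 / 6 = 0.5
q = 4.94e-05 * 8.2 * 0.5
q = 0.0002025 m^3/s per m


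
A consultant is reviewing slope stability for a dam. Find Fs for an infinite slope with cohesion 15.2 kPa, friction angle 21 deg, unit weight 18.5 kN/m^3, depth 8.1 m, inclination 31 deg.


Using Fs = c / (gamma*H*sin(beta)*cos(beta)) + tan(phi)/tan(beta)
Cohesion contribution = 15.2 / (18.5*8.1*sin(31)*cos(31))
Cohesion contribution = 0.229764
Friction contribution = tan(21)/tan(31) = 0.638857
Fs = 0.229764 + 0.638857
Fs = 0.869


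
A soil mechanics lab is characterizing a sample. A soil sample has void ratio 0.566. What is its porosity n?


Using the relation n = e / (1 + e)
n = 0.566 / (1 + 0.566)
n = 0.566 / 1.566
n = 0.3614


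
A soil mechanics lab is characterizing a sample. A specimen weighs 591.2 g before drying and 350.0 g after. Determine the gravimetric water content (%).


Result: 68.91 %

Derivation:
Using w = (m_wet - m_dry) / m_dry * 100
m_wet - m_dry = 591.2 - 350.0 = 241.2 g
w = 241.2 / 350.0 * 100
w = 68.91 %


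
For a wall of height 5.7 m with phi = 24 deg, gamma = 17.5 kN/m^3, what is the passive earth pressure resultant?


Compute passive earth pressure coefficient:
Kp = tan^2(45 + phi/2) = tan^2(57.0) = 2.371184
Compute passive force:
Pp = 0.5 * Kp * gamma * H^2
Pp = 0.5 * 2.371184 * 17.5 * 5.7^2
Pp = 674.1 kN/m


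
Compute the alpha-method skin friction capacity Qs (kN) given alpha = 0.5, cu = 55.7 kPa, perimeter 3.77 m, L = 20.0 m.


Result: 2099.89 kN

Derivation:
Using Qs = alpha * cu * perimeter * L
Qs = 0.5 * 55.7 * 3.77 * 20.0
Qs = 2099.89 kN


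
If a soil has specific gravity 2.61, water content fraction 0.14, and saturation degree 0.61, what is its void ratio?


Result: 0.599

Derivation:
Using the relation e = Gs * w / S
e = 2.61 * 0.14 / 0.61
e = 0.599


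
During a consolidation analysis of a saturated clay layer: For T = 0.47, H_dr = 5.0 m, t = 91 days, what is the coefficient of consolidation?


Using cv = T * H_dr^2 / t
H_dr^2 = 5.0^2 = 25.0
cv = 0.47 * 25.0 / 91
cv = 0.12912 m^2/day


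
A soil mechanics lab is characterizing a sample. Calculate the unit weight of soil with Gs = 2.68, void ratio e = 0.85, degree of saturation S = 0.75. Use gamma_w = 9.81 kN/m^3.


Result: 17.592 kN/m^3

Derivation:
Using gamma = gamma_w * (Gs + S*e) / (1 + e)
Numerator: Gs + S*e = 2.68 + 0.75*0.85 = 3.3175
Denominator: 1 + e = 1 + 0.85 = 1.85
gamma = 9.81 * 3.3175 / 1.85
gamma = 17.592 kN/m^3


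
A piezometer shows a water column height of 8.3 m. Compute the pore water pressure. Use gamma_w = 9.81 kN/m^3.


Using u = gamma_w * h_w
u = 9.81 * 8.3
u = 81.42 kPa


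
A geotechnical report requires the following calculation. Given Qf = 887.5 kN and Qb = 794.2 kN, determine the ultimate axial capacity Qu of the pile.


Using Qu = Qf + Qb
Qu = 887.5 + 794.2
Qu = 1681.7 kN


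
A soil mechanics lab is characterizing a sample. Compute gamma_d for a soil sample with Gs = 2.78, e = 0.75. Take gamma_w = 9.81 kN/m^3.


Result: 15.584 kN/m^3

Derivation:
Using gamma_d = Gs * gamma_w / (1 + e)
gamma_d = 2.78 * 9.81 / (1 + 0.75)
gamma_d = 2.78 * 9.81 / 1.75
gamma_d = 15.584 kN/m^3


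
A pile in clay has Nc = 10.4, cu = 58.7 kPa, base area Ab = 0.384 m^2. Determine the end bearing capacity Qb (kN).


Using Qb = Nc * cu * Ab
Qb = 10.4 * 58.7 * 0.384
Qb = 234.42 kN


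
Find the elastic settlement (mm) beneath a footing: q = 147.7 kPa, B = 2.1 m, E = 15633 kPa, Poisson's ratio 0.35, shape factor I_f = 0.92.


Using Se = q * B * (1 - nu^2) * I_f / E
1 - nu^2 = 1 - 0.35^2 = 0.8775
Se = 147.7 * 2.1 * 0.8775 * 0.92 / 15633
Se = 0.016017 m
Convert to mm: Se = 0.016017 * 1000 = 16.017 mm


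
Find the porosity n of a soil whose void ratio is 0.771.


Using the relation n = e / (1 + e)
n = 0.771 / (1 + 0.771)
n = 0.771 / 1.771
n = 0.4353


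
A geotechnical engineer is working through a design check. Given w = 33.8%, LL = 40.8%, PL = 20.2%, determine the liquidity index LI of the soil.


Result: 0.66

Derivation:
First compute the plasticity index:
PI = LL - PL = 40.8 - 20.2 = 20.6
Then compute the liquidity index:
LI = (w - PL) / PI
LI = (33.8 - 20.2) / 20.6
LI = 0.66


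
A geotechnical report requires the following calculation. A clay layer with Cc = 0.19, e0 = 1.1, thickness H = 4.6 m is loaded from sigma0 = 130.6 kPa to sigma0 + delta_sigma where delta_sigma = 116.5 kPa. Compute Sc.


Using Sc = Cc * H / (1 + e0) * log10((sigma0 + delta_sigma) / sigma0)
Stress ratio = (130.6 + 116.5) / 130.6 = 1.89204
log10(1.89204) = 0.27693
Cc * H / (1 + e0) = 0.19 * 4.6 / (1 + 1.1) = 0.41619
Sc = 0.41619 * 0.27693
Sc = 0.1153 m


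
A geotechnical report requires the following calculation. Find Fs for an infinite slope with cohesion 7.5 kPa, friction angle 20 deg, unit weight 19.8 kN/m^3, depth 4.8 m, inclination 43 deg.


Using Fs = c / (gamma*H*sin(beta)*cos(beta)) + tan(phi)/tan(beta)
Cohesion contribution = 7.5 / (19.8*4.8*sin(43)*cos(43))
Cohesion contribution = 0.158214
Friction contribution = tan(20)/tan(43) = 0.39031
Fs = 0.158214 + 0.39031
Fs = 0.549


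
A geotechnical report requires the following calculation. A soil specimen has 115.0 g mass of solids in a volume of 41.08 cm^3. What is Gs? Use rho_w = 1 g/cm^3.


Using Gs = m_s / (V_s * rho_w)
Since rho_w = 1 g/cm^3:
Gs = 115.0 / 41.08
Gs = 2.799


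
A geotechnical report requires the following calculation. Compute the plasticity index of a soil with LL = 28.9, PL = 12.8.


Using PI = LL - PL
PI = 28.9 - 12.8
PI = 16.1


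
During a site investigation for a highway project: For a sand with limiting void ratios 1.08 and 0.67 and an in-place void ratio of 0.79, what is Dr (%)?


Result: 70.73 %

Derivation:
Using Dr = (e_max - e) / (e_max - e_min) * 100
e_max - e = 1.08 - 0.79 = 0.29
e_max - e_min = 1.08 - 0.67 = 0.41
Dr = 0.29 / 0.41 * 100
Dr = 70.73 %


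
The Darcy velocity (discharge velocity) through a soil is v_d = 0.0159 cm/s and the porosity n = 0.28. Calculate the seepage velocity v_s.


Result: 0.05679 cm/s

Derivation:
Using v_s = v_d / n
v_s = 0.0159 / 0.28
v_s = 0.05679 cm/s


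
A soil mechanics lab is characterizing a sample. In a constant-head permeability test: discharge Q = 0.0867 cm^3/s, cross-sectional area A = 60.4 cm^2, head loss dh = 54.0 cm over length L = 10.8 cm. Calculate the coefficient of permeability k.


Compute hydraulic gradient:
i = dh / L = 54.0 / 10.8 = 5
Then apply Darcy's law:
k = Q / (A * i)
k = 0.0867 / (60.4 * 5)
k = 0.0867 / 302
k = 0.000287 cm/s


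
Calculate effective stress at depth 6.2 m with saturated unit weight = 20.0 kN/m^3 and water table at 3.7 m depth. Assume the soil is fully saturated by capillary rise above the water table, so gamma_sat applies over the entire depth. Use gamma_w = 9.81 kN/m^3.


Total stress = gamma_sat * depth
sigma = 20.0 * 6.2 = 124.0 kPa
Pore water pressure u = gamma_w * (depth - d_wt)
u = 9.81 * (6.2 - 3.7) = 24.525 kPa
Effective stress = sigma - u
sigma' = 124.0 - 24.525 = 99.48 kPa


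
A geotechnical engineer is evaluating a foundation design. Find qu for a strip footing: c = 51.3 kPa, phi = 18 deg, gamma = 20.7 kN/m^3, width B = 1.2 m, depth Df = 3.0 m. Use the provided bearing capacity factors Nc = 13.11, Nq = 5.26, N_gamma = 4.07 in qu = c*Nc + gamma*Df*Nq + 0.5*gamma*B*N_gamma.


Compute qu = c*Nc + gamma*Df*Nq + 0.5*gamma*B*N_gamma
Term 1: 51.3 * 13.11 = 672.543
Term 2: 20.7 * 3.0 * 5.26 = 326.646
Term 3: 0.5 * 20.7 * 1.2 * 4.07 = 50.5494
qu = 672.543 + 326.646 + 50.5494
qu = 1049.74 kPa


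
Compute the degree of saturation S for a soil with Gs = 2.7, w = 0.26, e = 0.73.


Using S = Gs * w / e
S = 2.7 * 0.26 / 0.73
S = 0.9616


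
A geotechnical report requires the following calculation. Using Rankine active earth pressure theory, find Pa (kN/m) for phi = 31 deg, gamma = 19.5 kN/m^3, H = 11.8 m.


Compute active earth pressure coefficient:
Ka = tan^2(45 - phi/2) = tan^2(29.5) = 0.320099
Compute active force:
Pa = 0.5 * Ka * gamma * H^2
Pa = 0.5 * 0.320099 * 19.5 * 11.8^2
Pa = 434.56 kN/m


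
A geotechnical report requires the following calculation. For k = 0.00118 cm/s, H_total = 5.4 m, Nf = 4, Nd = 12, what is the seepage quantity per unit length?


Convert k to m/s for unit consistency with H:
k = 0.00118 cm/s = 0.00118 / 100 m/s = 1.18e-05 m/s
Using q = k * H * Nf / Nd
Nf / Nd = 4 / 12 = 0.3333
q = 1.18e-05 * 5.4 * 0.3333
q = 2.124e-05 m^3/s per m


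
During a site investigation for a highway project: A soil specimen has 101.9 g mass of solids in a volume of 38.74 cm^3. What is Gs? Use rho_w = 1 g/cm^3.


Result: 2.63

Derivation:
Using Gs = m_s / (V_s * rho_w)
Since rho_w = 1 g/cm^3:
Gs = 101.9 / 38.74
Gs = 2.63


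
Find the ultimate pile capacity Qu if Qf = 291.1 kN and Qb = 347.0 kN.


Result: 638.1 kN

Derivation:
Using Qu = Qf + Qb
Qu = 291.1 + 347.0
Qu = 638.1 kN


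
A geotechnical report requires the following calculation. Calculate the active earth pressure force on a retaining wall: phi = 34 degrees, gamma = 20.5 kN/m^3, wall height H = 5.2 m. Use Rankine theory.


Compute active earth pressure coefficient:
Ka = tan^2(45 - phi/2) = tan^2(28.0) = 0.282715
Compute active force:
Pa = 0.5 * Ka * gamma * H^2
Pa = 0.5 * 0.282715 * 20.5 * 5.2^2
Pa = 78.36 kN/m


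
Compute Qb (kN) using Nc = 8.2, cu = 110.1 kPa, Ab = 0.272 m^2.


Result: 245.57 kN

Derivation:
Using Qb = Nc * cu * Ab
Qb = 8.2 * 110.1 * 0.272
Qb = 245.57 kN


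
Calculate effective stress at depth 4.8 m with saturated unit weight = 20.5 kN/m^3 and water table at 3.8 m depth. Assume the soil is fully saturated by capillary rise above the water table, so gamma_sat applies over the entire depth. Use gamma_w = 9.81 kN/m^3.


Total stress = gamma_sat * depth
sigma = 20.5 * 4.8 = 98.4 kPa
Pore water pressure u = gamma_w * (depth - d_wt)
u = 9.81 * (4.8 - 3.8) = 9.81 kPa
Effective stress = sigma - u
sigma' = 98.4 - 9.81 = 88.59 kPa


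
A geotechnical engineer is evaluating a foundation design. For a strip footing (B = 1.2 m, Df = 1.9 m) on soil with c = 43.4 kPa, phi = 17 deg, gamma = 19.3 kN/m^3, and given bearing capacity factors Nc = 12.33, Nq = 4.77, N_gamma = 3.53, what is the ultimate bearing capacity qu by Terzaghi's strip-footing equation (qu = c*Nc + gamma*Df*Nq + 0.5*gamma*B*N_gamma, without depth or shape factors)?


Compute qu = c*Nc + gamma*Df*Nq + 0.5*gamma*B*N_gamma
Term 1: 43.4 * 12.33 = 535.122
Term 2: 19.3 * 1.9 * 4.77 = 174.9159
Term 3: 0.5 * 19.3 * 1.2 * 3.53 = 40.8774
qu = 535.122 + 174.9159 + 40.8774
qu = 750.92 kPa
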